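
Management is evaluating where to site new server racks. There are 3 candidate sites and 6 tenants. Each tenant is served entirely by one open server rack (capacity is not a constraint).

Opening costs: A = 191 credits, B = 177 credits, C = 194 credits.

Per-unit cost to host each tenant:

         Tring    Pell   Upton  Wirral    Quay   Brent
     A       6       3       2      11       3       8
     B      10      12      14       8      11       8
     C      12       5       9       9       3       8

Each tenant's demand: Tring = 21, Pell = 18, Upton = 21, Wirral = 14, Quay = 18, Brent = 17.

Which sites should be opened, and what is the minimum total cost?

For any fixed open set, each tenant goes to its cheapest open site; total = fixed + service.
{A}: Tring→A 6·21=126, Pell→A 3·18=54, Upton→A 2·21=42, Wirral→A 11·14=154, Quay→A 3·18=54, Brent→A 8·17=136. Service 566; fixed 191; total 757.
{A, B}: service 524 + fixed 368 = 892
{A, C}: Tring→A 6·21=126, Pell→A 3·18=54, Upton→A 2·21=42, Wirral→C 9·14=126, Quay→A 3·18=54, Brent→A 8·17=136. Service 538; fixed 385; total 923.
{A, B, C}: Tring→A 6·21=126, Pell→A 3·18=54, Upton→A 2·21=42, Wirral→B 8·14=112, Quay→A 3·18=54, Brent→A 8·17=136. Service 524; fixed 562; total 1086.
No other subset beats 757.

Open A only; minimum total cost 757.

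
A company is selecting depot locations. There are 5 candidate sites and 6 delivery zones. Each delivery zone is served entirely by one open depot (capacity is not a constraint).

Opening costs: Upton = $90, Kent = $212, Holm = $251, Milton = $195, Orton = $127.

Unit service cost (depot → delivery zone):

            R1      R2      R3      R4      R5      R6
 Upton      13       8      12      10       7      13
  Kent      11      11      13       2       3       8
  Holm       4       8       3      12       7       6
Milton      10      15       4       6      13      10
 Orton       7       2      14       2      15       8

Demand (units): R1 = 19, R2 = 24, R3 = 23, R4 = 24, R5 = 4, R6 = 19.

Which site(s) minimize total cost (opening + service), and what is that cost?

For any fixed open set, each delivery zone goes to its cheapest open site; total = fixed + service.
{Holm, Orton}: R1→Holm 4·19=76, R2→Orton 2·24=48, R3→Holm 3·23=69, R4→Orton 2·24=48, R5→Holm 7·4=28, R6→Holm 6·19=114. Service 383; fixed 378; total 761.
{Milton, Orton}: service 525 + fixed 322 = 847
{Upton, Holm, Orton}: R1→Holm 4·19=76, R2→Orton 2·24=48, R3→Holm 3·23=69, R4→Orton 2·24=48, R5→Upton 7·4=28, R6→Holm 6·19=114. Service 383; fixed 468; total 851.
{Upton, Kent, Holm, Milton, Orton}: service 367 + fixed 875 = 1242
No other subset beats 761.

Open Holm and Orton; minimum total cost 761.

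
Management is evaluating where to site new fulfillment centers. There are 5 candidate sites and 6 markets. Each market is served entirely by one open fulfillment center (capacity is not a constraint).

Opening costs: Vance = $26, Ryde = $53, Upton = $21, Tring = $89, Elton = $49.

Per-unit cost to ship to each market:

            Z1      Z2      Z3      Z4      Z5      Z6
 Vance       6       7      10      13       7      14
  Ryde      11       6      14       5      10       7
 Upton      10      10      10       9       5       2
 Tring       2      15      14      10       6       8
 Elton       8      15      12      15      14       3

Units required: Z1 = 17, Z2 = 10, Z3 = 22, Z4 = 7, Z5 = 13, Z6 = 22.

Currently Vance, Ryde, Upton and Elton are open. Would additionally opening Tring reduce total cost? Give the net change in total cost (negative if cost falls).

No — net change +21 (cost rises by 21).

Current service cost with {Vance, Ryde, Upton, Elton}: 526.
Adding Tring: each market re-picks its cheapest; new service cost 458, saving 68.
Extra fixed cost: 89. Net change = 89 − 68 = 21.
(Totals: 675 → 696.)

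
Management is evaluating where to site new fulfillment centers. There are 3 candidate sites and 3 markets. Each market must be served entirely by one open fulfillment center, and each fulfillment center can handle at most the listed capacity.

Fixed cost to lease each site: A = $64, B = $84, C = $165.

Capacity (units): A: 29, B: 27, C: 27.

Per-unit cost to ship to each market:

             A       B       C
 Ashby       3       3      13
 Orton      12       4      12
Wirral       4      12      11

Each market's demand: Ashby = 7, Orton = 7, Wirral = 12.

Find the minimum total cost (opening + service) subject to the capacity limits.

Minimum total cost: 217

Open {A}: Ashby→A 3·7=21, Orton→A 12·7=84, Wirral→A 4·12=48.
Loads: A carries 26/29. Service 153; fixed 64; total 217.
Next best feasible plan costs 245.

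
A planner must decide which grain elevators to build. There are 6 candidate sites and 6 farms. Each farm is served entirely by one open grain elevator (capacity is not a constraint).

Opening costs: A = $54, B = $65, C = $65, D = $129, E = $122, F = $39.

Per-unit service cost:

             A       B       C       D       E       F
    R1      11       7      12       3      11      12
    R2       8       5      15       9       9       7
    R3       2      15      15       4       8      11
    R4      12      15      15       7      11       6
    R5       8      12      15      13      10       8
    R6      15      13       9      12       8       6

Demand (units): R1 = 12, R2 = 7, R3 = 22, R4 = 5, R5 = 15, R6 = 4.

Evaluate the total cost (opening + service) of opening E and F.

Total cost: 692

Each farm is assigned to its cheapest site among the open ones.
{E, F}: R1→E 11·12=132, R2→F 7·7=49, R3→E 8·22=176, R4→F 6·5=30, R5→F 8·15=120, R6→F 6·4=24. Service 531; fixed 161; total 692.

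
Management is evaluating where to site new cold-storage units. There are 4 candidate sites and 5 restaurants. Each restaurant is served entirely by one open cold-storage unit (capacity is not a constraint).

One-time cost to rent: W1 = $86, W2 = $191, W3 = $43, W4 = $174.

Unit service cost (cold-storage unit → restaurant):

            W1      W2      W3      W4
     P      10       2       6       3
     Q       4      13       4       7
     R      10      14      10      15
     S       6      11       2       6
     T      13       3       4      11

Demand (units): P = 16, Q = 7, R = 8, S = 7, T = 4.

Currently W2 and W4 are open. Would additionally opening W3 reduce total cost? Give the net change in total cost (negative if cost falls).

Yes — net change −38 (cost falls by 38).

Current service cost with {W2, W4}: 247.
Adding W3: each restaurant re-picks its cheapest; new service cost 166, saving 81.
Extra fixed cost: 43. Net change = 43 − 81 = -38.
(Totals: 612 → 574.)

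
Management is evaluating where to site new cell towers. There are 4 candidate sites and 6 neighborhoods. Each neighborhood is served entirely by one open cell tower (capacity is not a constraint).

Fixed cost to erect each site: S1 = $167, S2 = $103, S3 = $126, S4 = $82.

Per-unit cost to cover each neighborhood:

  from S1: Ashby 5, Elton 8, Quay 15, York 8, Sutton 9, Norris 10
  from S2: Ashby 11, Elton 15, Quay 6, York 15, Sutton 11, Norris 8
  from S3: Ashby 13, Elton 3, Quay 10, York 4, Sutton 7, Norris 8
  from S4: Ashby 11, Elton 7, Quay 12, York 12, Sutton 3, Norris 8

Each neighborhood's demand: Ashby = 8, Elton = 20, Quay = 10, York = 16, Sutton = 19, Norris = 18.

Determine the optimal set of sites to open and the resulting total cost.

Open S3 and S4; minimum total cost 721.

For any fixed open set, each neighborhood goes to its cheapest open site; total = fixed + service.
{S3, S4}: Ashby→S4 11·8=88, Elton→S3 3·20=60, Quay→S3 10·10=100, York→S3 4·16=64, Sutton→S4 3·19=57, Norris→S3 8·18=144. Service 513; fixed 208; total 721.
{S3}: Ashby→S3 13·8=104, Elton→S3 3·20=60, Quay→S3 10·10=100, York→S3 4·16=64, Sutton→S3 7·19=133, Norris→S3 8·18=144. Service 605; fixed 126; total 731.
{S2, S3}: service 549 + fixed 229 = 778
{S1, S2, S3, S4}: Ashby→S1 5·8=40, Elton→S3 3·20=60, Quay→S2 6·10=60, York→S3 4·16=64, Sutton→S4 3·19=57, Norris→S2 8·18=144. Service 425; fixed 478; total 903.
(All 15 nonempty subsets were checked; S3 and S4 is lowest.)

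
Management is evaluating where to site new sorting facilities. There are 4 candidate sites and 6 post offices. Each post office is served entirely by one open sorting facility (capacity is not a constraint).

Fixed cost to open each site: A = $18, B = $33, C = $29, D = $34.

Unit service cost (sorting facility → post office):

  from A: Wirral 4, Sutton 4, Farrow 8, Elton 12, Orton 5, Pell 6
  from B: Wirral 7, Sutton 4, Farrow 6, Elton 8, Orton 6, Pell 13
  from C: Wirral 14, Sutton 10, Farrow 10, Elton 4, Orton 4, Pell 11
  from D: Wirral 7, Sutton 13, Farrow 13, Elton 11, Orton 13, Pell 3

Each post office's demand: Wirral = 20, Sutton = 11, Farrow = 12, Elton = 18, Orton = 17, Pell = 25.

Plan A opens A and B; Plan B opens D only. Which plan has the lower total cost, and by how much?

Plan A is cheaper by 341.

Plan A: {A, B}: Wirral→A 4·20=80, Sutton→A 4·11=44, Farrow→B 6·12=72, Elton→B 8·18=144, Orton→A 5·17=85, Pell→A 6·25=150. Service 575; fixed 51; total 626.
Plan B: {D}: Wirral→D 7·20=140, Sutton→D 13·11=143, Farrow→D 13·12=156, Elton→D 11·18=198, Orton→D 13·17=221, Pell→D 3·25=75. Service 933; fixed 34; total 967.
Difference: |626 − 967| = 341.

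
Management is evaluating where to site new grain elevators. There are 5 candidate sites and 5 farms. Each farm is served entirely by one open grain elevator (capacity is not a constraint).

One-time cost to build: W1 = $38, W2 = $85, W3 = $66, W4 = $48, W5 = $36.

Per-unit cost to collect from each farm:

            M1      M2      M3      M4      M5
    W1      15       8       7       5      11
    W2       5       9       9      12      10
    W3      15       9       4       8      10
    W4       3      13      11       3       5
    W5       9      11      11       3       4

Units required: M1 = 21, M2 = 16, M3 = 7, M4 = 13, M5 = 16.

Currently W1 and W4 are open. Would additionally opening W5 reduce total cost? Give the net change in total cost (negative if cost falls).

No — net change +20 (cost rises by 20).

Current service cost with {W1, W4}: 359.
Adding W5: each farm re-picks its cheapest; new service cost 343, saving 16.
Extra fixed cost: 36. Net change = 36 − 16 = 20.
(Totals: 445 → 465.)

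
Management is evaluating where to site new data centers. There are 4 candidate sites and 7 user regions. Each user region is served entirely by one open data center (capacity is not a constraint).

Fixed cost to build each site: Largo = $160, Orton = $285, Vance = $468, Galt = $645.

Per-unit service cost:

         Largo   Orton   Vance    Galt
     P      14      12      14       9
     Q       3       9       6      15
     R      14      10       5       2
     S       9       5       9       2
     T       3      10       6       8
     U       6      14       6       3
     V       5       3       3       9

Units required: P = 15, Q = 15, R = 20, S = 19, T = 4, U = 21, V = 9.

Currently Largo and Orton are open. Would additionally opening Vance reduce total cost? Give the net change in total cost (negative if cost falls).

No — net change +368 (cost rises by 368).

Current service cost with {Largo, Orton}: 685.
Adding Vance: each user region re-picks its cheapest; new service cost 585, saving 100.
Extra fixed cost: 468. Net change = 468 − 100 = 368.
(Totals: 1130 → 1498.)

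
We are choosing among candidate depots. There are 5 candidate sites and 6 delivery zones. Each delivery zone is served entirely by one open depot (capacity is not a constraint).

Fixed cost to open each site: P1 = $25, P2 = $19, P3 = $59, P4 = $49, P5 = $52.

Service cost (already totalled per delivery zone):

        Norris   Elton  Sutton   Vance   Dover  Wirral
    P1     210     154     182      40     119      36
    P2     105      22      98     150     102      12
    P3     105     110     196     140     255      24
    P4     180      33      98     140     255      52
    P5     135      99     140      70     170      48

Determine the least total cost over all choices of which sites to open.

For any fixed open set, each delivery zone goes to its cheapest open site; total = fixed + service.
{P1, P2}: Norris→P2 105, Elton→P2 22, Sutton→P2 98, Vance→P1 40, Dover→P2 102, Wirral→P2 12. Service 379; fixed 44; total 423.
{P1, P2, P4}: Norris→P2 105, Elton→P2 22, Sutton→P2 98, Vance→P1 40, Dover→P2 102, Wirral→P2 12. Service 379; fixed 93; total 472.
{P1, P2, P5}: service 379 + fixed 96 = 475
{P1, P2, P3, P4, P5}: service 379 + fixed 204 = 583
No other subset beats 423.

Minimum total cost: 423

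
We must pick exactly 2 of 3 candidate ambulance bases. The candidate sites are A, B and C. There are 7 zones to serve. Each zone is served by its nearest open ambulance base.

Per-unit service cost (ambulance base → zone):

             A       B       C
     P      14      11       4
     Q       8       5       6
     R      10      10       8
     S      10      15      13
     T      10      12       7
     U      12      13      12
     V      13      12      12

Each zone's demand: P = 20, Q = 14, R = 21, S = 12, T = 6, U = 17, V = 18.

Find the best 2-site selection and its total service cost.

Choose A and C; total service cost 914.

With exactly 2 open, each zone uses its cheapest among the chosen.
{A, C}: P→C 4·20=80, Q→C 6·14=84, R→C 8·21=168, S→A 10·12=120, T→C 7·6=42, U→A 12·17=204, V→C 12·18=216. Service cost 914.
{B, C}: service cost 936
{A, B}: service cost 1100
Among all 3 size-2 choices, {A, C} is lowest.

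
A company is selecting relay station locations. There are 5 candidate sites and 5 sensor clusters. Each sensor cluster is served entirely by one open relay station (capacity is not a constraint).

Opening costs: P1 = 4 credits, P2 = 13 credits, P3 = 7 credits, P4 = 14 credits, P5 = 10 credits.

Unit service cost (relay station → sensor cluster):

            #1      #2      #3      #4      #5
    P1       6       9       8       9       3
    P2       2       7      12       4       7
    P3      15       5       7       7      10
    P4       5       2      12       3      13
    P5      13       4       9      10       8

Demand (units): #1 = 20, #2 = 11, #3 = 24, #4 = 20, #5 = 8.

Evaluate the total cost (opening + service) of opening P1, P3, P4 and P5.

Each sensor cluster is assigned to its cheapest site among the open ones.
{P1, P3, P4, P5}: #1→P4 5·20=100, #2→P4 2·11=22, #3→P3 7·24=168, #4→P4 3·20=60, #5→P1 3·8=24. Service 374; fixed 35; total 409.

Total cost: 409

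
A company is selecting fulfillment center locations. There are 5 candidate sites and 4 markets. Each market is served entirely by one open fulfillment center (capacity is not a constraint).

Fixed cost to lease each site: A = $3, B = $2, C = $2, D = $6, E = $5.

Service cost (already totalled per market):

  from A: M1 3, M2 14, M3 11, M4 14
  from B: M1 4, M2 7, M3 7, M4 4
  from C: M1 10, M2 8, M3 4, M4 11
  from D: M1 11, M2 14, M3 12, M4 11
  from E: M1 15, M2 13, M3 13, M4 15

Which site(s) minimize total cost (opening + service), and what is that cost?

Open B and C; minimum total cost 23.

For any fixed open set, each market goes to its cheapest open site; total = fixed + service.
{B, C}: M1→B 4, M2→B 7, M3→C 4, M4→B 4. Service 19; fixed 4; total 23.
{B}: service 22 + fixed 2 = 24
{A, B, C}: M1→A 3, M2→B 7, M3→C 4, M4→B 4. Service 18; fixed 7; total 25.
{A, B, C, D, E}: service 18 + fixed 18 = 36
No other subset beats 23.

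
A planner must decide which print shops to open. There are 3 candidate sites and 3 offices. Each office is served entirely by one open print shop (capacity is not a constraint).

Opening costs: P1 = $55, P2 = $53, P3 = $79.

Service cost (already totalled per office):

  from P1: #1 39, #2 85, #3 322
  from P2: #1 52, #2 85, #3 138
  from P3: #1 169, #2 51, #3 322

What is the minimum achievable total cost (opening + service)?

Minimum total cost: 328

For any fixed open set, each office goes to its cheapest open site; total = fixed + service.
{P2}: #1→P2 52, #2→P2 85, #3→P2 138. Service 275; fixed 53; total 328.
{P1, P2}: service 262 + fixed 108 = 370
{P2, P3}: service 241 + fixed 132 = 373
{P1, P2, P3}: service 228 + fixed 187 = 415
No other subset beats 328.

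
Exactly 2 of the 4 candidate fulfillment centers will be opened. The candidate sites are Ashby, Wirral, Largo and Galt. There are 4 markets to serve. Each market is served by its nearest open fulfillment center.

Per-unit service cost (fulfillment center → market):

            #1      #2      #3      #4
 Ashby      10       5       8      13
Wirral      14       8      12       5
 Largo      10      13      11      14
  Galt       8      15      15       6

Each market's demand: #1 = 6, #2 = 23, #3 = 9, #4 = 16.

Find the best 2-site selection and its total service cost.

Choose Ashby and Wirral; total service cost 327.

With exactly 2 open, each market uses its cheapest among the chosen.
{Ashby, Wirral}: #1→Ashby 10·6=60, #2→Ashby 5·23=115, #3→Ashby 8·9=72, #4→Wirral 5·16=80. Service cost 327.
{Ashby, Galt}: service cost 331
{Wirral, Galt}: service cost 420
Among all 6 size-2 choices, {Ashby, Wirral} is lowest.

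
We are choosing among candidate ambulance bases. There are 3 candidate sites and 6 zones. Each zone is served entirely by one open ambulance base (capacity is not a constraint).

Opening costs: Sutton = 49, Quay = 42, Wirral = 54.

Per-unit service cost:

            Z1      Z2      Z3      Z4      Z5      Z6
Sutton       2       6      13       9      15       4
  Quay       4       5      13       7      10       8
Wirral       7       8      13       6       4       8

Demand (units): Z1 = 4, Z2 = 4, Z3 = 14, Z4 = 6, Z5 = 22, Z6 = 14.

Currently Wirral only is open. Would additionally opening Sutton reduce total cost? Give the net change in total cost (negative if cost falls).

Current service cost with {Wirral}: 478.
Adding Sutton: each zone re-picks its cheapest; new service cost 394, saving 84.
Extra fixed cost: 49. Net change = 49 − 84 = -35.
(Totals: 532 → 497.)

Yes — net change −35 (cost falls by 35).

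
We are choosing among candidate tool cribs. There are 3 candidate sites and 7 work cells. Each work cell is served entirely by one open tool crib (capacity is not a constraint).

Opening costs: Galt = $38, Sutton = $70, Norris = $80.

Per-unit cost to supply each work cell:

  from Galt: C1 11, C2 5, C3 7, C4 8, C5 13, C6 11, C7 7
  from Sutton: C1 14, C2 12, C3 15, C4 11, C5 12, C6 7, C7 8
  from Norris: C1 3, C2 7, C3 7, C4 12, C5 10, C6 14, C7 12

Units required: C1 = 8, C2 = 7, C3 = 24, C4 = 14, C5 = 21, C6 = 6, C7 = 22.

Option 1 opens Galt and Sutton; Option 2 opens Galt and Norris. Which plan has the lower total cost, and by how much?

Option 1: {Galt, Sutton}: C1→Galt 11·8=88, C2→Galt 5·7=35, C3→Galt 7·24=168, C4→Galt 8·14=112, C5→Sutton 12·21=252, C6→Sutton 7·6=42, C7→Galt 7·22=154. Service 851; fixed 108; total 959.
Option 2: {Galt, Norris}: C1→Norris 3·8=24, C2→Galt 5·7=35, C3→Galt 7·24=168, C4→Galt 8·14=112, C5→Norris 10·21=210, C6→Galt 11·6=66, C7→Galt 7·22=154. Service 769; fixed 118; total 887.
Difference: |959 − 887| = 72.

Option 2 is cheaper by 72.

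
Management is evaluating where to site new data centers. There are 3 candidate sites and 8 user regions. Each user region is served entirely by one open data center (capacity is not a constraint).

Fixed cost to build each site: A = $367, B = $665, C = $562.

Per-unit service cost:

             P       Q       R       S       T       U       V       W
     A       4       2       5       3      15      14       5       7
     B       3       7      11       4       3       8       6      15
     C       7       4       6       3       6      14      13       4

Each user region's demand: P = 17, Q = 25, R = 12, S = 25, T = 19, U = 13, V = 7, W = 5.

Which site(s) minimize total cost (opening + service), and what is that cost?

For any fixed open set, each user region goes to its cheapest open site; total = fixed + service.
{A}: P→A 4·17=68, Q→A 2·25=50, R→A 5·12=60, S→A 3·25=75, T→A 15·19=285, U→A 14·13=182, V→A 5·7=35, W→A 7·5=35. Service 790; fixed 367; total 1157.
{C}: service 773 + fixed 562 = 1335
{B}: service 736 + fixed 665 = 1401
{A, B, C}: service 452 + fixed 1594 = 2046
No other subset beats 1157.

Open A only; minimum total cost 1157.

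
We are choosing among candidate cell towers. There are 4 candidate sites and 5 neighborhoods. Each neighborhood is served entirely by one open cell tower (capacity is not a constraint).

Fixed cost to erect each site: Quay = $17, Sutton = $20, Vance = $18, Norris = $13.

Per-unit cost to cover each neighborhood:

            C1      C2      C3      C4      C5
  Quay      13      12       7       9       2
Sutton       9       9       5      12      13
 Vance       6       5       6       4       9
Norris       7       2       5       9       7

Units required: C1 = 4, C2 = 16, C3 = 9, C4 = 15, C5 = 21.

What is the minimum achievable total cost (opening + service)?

Minimum total cost: 251

For any fixed open set, each neighborhood goes to its cheapest open site; total = fixed + service.
{Quay, Vance, Norris}: C1→Vance 6·4=24, C2→Norris 2·16=32, C3→Norris 5·9=45, C4→Vance 4·15=60, C5→Quay 2·21=42. Service 203; fixed 48; total 251.
{Quay, Sutton, Vance, Norris}: service 203 + fixed 68 = 271
{Quay, Vance}: C1→Vance 6·4=24, C2→Vance 5·16=80, C3→Vance 6·9=54, C4→Vance 4·15=60, C5→Quay 2·21=42. Service 260; fixed 35; total 295.
{Norris}: service 387 + fixed 13 = 400
No other subset beats 251.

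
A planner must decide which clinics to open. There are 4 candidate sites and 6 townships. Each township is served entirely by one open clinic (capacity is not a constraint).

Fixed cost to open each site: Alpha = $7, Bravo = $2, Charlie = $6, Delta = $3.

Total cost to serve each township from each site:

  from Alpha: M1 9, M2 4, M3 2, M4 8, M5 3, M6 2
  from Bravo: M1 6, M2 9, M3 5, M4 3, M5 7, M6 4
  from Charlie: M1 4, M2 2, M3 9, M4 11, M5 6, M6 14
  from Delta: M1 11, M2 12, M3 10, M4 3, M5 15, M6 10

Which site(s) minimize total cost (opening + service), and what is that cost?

For any fixed open set, each township goes to its cheapest open site; total = fixed + service.
{Alpha, Bravo}: M1→Bravo 6, M2→Alpha 4, M3→Alpha 2, M4→Bravo 3, M5→Alpha 3, M6→Alpha 2. Service 20; fixed 9; total 29.
{Alpha, Bravo, Charlie}: service 16 + fixed 15 = 31
{Alpha, Bravo, Delta}: M1→Bravo 6, M2→Alpha 4, M3→Alpha 2, M4→Bravo 3, M5→Alpha 3, M6→Alpha 2. Service 20; fixed 12; total 32.
{Alpha, Bravo, Charlie, Delta}: M1→Charlie 4, M2→Charlie 2, M3→Alpha 2, M4→Bravo 3, M5→Alpha 3, M6→Alpha 2. Service 16; fixed 18; total 34.
No other subset beats 29.

Open Alpha and Bravo; minimum total cost 29.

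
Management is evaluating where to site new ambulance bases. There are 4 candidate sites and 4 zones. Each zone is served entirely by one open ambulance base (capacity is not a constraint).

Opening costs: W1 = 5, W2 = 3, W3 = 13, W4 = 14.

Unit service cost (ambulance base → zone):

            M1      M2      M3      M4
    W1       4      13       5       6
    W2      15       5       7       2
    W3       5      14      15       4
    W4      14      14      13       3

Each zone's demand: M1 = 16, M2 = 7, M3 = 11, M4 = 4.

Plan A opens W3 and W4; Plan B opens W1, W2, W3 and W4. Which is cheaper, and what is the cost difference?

Plan B is cheaper by 163.

Plan A: {W3, W4}: M1→W3 5·16=80, M2→W3 14·7=98, M3→W4 13·11=143, M4→W4 3·4=12. Service 333; fixed 27; total 360.
Plan B: {W1, W2, W3, W4}: M1→W1 4·16=64, M2→W2 5·7=35, M3→W1 5·11=55, M4→W2 2·4=8. Service 162; fixed 35; total 197.
Difference: |360 − 197| = 163.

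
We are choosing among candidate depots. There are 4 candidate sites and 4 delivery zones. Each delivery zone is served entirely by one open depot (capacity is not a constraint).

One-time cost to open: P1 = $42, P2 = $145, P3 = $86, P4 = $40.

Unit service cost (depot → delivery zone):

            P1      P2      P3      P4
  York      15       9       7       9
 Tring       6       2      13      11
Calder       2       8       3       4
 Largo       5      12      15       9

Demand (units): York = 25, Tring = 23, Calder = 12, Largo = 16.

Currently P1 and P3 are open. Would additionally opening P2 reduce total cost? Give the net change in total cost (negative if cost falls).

No — net change +53 (cost rises by 53).

Current service cost with {P1, P3}: 417.
Adding P2: each delivery zone re-picks its cheapest; new service cost 325, saving 92.
Extra fixed cost: 145. Net change = 145 − 92 = 53.
(Totals: 545 → 598.)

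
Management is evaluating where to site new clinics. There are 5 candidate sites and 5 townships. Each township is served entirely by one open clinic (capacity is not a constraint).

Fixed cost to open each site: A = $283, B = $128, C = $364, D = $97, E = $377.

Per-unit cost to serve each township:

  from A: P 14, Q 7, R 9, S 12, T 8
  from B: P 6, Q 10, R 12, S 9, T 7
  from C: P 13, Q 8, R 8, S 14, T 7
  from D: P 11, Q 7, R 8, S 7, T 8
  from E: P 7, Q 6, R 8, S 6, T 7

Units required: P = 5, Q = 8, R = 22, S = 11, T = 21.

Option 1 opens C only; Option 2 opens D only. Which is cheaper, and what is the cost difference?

Option 1: {C}: P→C 13·5=65, Q→C 8·8=64, R→C 8·22=176, S→C 14·11=154, T→C 7·21=147. Service 606; fixed 364; total 970.
Option 2: {D}: P→D 11·5=55, Q→D 7·8=56, R→D 8·22=176, S→D 7·11=77, T→D 8·21=168. Service 532; fixed 97; total 629.
Difference: |970 − 629| = 341.

Option 2 is cheaper by 341.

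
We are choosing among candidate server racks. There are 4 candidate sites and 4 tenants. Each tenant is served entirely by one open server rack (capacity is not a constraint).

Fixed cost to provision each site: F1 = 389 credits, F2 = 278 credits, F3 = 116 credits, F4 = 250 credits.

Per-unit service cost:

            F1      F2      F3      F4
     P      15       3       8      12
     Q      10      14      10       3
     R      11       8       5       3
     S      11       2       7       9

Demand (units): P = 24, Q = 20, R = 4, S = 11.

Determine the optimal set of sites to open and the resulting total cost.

For any fixed open set, each tenant goes to its cheapest open site; total = fixed + service.
{F3}: P→F3 8·24=192, Q→F3 10·20=200, R→F3 5·4=20, S→F3 7·11=77. Service 489; fixed 116; total 605.
{F2}: P→F2 3·24=72, Q→F2 14·20=280, R→F2 8·4=32, S→F2 2·11=22. Service 406; fixed 278; total 684.
{F2, F4}: service 166 + fixed 528 = 694
{F1, F2, F3, F4}: service 166 + fixed 1033 = 1199
(All 15 nonempty subsets were checked; F3 only is lowest.)

Open F3 only; minimum total cost 605.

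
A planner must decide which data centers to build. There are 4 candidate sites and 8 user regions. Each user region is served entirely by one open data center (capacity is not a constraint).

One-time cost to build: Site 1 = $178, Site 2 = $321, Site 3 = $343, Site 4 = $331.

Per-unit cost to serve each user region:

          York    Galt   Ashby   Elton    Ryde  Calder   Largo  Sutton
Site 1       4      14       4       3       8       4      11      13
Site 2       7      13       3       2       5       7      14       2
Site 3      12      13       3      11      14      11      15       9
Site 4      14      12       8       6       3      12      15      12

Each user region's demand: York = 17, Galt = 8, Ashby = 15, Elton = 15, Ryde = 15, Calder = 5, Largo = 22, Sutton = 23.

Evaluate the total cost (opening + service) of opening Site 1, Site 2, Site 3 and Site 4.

Total cost: 1765

Each user region is assigned to its cheapest site among the open ones.
{Site 1, Site 2, Site 3, Site 4}: York→Site 1 4·17=68, Galt→Site 4 12·8=96, Ashby→Site 2 3·15=45, Elton→Site 2 2·15=30, Ryde→Site 4 3·15=45, Calder→Site 1 4·5=20, Largo→Site 1 11·22=242, Sutton→Site 2 2·23=46. Service 592; fixed 1173; total 1765.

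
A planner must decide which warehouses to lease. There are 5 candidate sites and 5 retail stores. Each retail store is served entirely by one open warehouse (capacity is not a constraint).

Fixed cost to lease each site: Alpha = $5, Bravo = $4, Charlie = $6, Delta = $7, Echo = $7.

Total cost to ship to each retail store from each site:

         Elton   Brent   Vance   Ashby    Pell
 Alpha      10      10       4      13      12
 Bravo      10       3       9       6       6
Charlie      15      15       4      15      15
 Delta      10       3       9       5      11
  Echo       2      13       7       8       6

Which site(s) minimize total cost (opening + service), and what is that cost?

For any fixed open set, each retail store goes to its cheapest open site; total = fixed + service.
{Bravo, Echo}: Elton→Echo 2, Brent→Bravo 3, Vance→Echo 7, Ashby→Bravo 6, Pell→Bravo 6. Service 24; fixed 11; total 35.
{Alpha, Bravo, Echo}: Elton→Echo 2, Brent→Bravo 3, Vance→Alpha 4, Ashby→Bravo 6, Pell→Bravo 6. Service 21; fixed 16; total 37.
{Delta, Echo}: service 23 + fixed 14 = 37
{Alpha, Bravo, Charlie, Delta, Echo}: service 20 + fixed 29 = 49
No other subset beats 35.

Open Bravo and Echo; minimum total cost 35.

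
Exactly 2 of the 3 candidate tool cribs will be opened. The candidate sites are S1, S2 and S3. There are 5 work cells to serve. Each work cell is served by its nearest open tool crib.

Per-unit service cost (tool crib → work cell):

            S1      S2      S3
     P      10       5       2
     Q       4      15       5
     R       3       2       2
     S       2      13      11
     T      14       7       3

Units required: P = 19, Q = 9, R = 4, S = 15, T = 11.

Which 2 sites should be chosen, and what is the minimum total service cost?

Choose S1 and S3; total service cost 145.

With exactly 2 open, each work cell uses its cheapest among the chosen.
{S1, S3}: P→S3 2·19=38, Q→S1 4·9=36, R→S3 2·4=8, S→S1 2·15=30, T→S3 3·11=33. Service cost 145.
{S1, S2}: service cost 246
{S2, S3}: service cost 289
Among all 3 size-2 choices, {S1, S3} is lowest.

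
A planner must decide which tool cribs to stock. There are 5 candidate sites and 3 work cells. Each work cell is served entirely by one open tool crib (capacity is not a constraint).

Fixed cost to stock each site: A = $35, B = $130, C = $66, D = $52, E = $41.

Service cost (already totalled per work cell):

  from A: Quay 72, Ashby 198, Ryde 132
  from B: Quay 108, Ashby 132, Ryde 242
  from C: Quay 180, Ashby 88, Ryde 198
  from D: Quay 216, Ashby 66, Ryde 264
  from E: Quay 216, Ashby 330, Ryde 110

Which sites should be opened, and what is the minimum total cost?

For any fixed open set, each work cell goes to its cheapest open site; total = fixed + service.
{A, D}: Quay→A 72, Ashby→D 66, Ryde→A 132. Service 270; fixed 87; total 357.
{A, D, E}: service 248 + fixed 128 = 376
{A, C}: service 292 + fixed 101 = 393
{A, B, C, D, E}: Quay→A 72, Ashby→D 66, Ryde→E 110. Service 248; fixed 324; total 572.
No other subset beats 357.

Open A and D; minimum total cost 357.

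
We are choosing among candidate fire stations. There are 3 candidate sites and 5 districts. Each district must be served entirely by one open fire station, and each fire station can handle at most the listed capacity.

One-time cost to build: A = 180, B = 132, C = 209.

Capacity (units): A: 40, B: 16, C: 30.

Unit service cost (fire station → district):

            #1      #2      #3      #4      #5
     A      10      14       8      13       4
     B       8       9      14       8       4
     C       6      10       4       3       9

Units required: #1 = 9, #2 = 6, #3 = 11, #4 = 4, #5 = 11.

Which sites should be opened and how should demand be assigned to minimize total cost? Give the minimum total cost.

Minimum total cost: 555

Open {B, C}: #1→C 6·9=54, #2→C 10·6=60, #3→C 4·11=44, #4→C 3·4=12, #5→B 4·11=44.
Loads: B carries 11/16, C carries 30/30. Service 214; fixed 341; total 555.
Next best feasible plan costs 575.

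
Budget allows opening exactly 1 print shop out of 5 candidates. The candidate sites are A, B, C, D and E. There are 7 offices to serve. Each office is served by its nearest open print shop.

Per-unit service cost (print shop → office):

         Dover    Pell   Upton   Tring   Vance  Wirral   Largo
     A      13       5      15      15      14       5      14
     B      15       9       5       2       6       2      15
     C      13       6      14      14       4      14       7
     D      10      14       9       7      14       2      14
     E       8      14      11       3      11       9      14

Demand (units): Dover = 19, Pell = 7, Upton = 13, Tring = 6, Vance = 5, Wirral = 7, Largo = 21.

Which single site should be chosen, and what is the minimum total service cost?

Choose B only; total service cost 784.

With exactly 1 open, each office uses its cheapest among the chosen.
{B}: Dover→B 15·19=285, Pell→B 9·7=63, Upton→B 5·13=65, Tring→B 2·6=12, Vance→B 6·5=30, Wirral→B 2·7=14, Largo→B 15·21=315. Service cost 784.
{C}: service cost 820
{E}: service cost 823
Among all 5 size-1 choices, {B} is lowest.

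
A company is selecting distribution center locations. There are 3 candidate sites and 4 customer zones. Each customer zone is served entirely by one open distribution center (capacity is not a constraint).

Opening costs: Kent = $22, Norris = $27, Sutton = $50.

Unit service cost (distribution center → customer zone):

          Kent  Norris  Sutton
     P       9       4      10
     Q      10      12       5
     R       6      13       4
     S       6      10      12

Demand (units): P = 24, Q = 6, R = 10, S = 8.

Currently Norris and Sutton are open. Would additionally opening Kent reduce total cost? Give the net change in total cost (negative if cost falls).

Current service cost with {Norris, Sutton}: 246.
Adding Kent: each customer zone re-picks its cheapest; new service cost 214, saving 32.
Extra fixed cost: 22. Net change = 22 − 32 = -10.
(Totals: 323 → 313.)

Yes — net change −10 (cost falls by 10).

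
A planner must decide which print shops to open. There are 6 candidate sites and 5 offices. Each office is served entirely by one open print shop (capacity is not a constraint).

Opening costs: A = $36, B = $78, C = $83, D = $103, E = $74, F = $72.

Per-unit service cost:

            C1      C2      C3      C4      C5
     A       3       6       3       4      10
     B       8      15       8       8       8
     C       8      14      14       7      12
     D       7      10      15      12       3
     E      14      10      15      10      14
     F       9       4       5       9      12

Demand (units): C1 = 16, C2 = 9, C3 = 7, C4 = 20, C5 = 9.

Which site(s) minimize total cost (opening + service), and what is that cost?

Open A only; minimum total cost 329.

For any fixed open set, each office goes to its cheapest open site; total = fixed + service.
{A}: C1→A 3·16=48, C2→A 6·9=54, C3→A 3·7=21, C4→A 4·20=80, C5→A 10·9=90. Service 293; fixed 36; total 329.
{A, D}: service 230 + fixed 139 = 369
{A, F}: C1→A 3·16=48, C2→F 4·9=36, C3→A 3·7=21, C4→A 4·20=80, C5→A 10·9=90. Service 275; fixed 108; total 383.
{A, B, C, D, E, F}: service 212 + fixed 446 = 658
No other subset beats 329.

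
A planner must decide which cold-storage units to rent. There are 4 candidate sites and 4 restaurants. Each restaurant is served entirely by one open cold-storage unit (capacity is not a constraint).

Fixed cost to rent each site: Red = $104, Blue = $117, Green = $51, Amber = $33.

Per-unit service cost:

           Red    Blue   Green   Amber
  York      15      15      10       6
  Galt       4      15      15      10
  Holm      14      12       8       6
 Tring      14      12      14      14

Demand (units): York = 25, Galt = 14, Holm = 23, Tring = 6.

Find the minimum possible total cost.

Minimum total cost: 545

For any fixed open set, each restaurant goes to its cheapest open site; total = fixed + service.
{Amber}: York→Amber 6·25=150, Galt→Amber 10·14=140, Holm→Amber 6·23=138, Tring→Amber 14·6=84. Service 512; fixed 33; total 545.
{Red, Amber}: service 428 + fixed 137 = 565
{Green, Amber}: York→Amber 6·25=150, Galt→Amber 10·14=140, Holm→Amber 6·23=138, Tring→Green 14·6=84. Service 512; fixed 84; total 596.
{Red, Blue, Green, Amber}: service 416 + fixed 305 = 721
No other subset beats 545.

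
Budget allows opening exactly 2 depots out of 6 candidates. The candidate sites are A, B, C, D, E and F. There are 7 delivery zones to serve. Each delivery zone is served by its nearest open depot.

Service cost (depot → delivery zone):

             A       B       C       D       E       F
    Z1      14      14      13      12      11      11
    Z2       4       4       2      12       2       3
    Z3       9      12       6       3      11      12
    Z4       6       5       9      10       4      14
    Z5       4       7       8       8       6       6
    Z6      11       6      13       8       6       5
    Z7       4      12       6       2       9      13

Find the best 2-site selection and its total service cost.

With exactly 2 open, each delivery zone uses its cheapest among the chosen.
{D, E}: Z1→E 11, Z2→E 2, Z3→D 3, Z4→E 4, Z5→E 6, Z6→E 6, Z7→D 2. Service cost 34.
{A, D}: service cost 39
{B, D}: service cost 39
Among all 15 size-2 choices, {D, E} is lowest.

Choose D and E; total service cost 34.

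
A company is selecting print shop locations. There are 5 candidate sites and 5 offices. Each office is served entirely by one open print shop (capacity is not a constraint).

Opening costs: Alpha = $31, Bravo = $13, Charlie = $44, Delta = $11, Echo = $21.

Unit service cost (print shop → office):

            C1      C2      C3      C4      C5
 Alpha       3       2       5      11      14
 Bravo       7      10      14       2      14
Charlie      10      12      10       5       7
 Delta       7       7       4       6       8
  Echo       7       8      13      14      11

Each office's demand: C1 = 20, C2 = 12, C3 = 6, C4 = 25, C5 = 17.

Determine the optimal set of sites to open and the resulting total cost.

Open Alpha, Bravo and Delta; minimum total cost 349.

For any fixed open set, each office goes to its cheapest open site; total = fixed + service.
{Alpha, Bravo, Delta}: C1→Alpha 3·20=60, C2→Alpha 2·12=24, C3→Delta 4·6=24, C4→Bravo 2·25=50, C5→Delta 8·17=136. Service 294; fixed 55; total 349.
{Alpha, Bravo, Delta, Echo}: C1→Alpha 3·20=60, C2→Alpha 2·12=24, C3→Delta 4·6=24, C4→Bravo 2·25=50, C5→Delta 8·17=136. Service 294; fixed 76; total 370.
{Alpha, Bravo, Charlie}: service 283 + fixed 88 = 371
{Alpha, Bravo, Charlie, Delta, Echo}: C1→Alpha 3·20=60, C2→Alpha 2·12=24, C3→Delta 4·6=24, C4→Bravo 2·25=50, C5→Charlie 7·17=119. Service 277; fixed 120; total 397.
No other subset beats 349.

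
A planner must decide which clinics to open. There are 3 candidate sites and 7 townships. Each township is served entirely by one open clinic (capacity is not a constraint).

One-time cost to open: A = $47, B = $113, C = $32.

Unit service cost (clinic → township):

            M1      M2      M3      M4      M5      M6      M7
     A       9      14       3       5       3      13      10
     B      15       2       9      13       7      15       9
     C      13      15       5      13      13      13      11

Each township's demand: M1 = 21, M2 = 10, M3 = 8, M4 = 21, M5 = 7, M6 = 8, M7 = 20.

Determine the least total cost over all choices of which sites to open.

Minimum total cost: 803

For any fixed open set, each township goes to its cheapest open site; total = fixed + service.
{A, B}: M1→A 9·21=189, M2→B 2·10=20, M3→A 3·8=24, M4→A 5·21=105, M5→A 3·7=21, M6→A 13·8=104, M7→B 9·20=180. Service 643; fixed 160; total 803.
{A}: M1→A 9·21=189, M2→A 14·10=140, M3→A 3·8=24, M4→A 5·21=105, M5→A 3·7=21, M6→A 13·8=104, M7→A 10·20=200. Service 783; fixed 47; total 830.
{A, B, C}: service 643 + fixed 192 = 835
{C}: M1→C 13·21=273, M2→C 15·10=150, M3→C 5·8=40, M4→C 13·21=273, M5→C 13·7=91, M6→C 13·8=104, M7→C 11·20=220. Service 1151; fixed 32; total 1183.
No other subset beats 803.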